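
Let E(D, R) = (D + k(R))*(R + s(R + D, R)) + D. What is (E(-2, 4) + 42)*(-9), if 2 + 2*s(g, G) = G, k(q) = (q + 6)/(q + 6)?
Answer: -315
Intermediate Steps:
k(q) = 1 (k(q) = (6 + q)/(6 + q) = 1)
s(g, G) = -1 + G/2
E(D, R) = D + (1 + D)*(-1 + 3*R/2) (E(D, R) = (D + 1)*(R + (-1 + R/2)) + D = (1 + D)*(-1 + 3*R/2) + D = D + (1 + D)*(-1 + 3*R/2))
(E(-2, 4) + 42)*(-9) = ((-1 + (3/2)*4 + (3/2)*(-2)*4) + 42)*(-9) = ((-1 + 6 - 12) + 42)*(-9) = (-7 + 42)*(-9) = 35*(-9) = -315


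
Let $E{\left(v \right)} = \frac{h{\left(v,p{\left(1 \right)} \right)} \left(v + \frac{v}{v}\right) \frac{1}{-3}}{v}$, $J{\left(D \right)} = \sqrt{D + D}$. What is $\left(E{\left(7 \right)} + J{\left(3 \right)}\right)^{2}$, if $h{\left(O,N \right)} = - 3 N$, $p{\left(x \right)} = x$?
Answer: $\frac{358}{49} + \frac{16 \sqrt{6}}{7} \approx 12.905$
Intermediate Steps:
$J{\left(D \right)} = \sqrt{2} \sqrt{D}$ ($J{\left(D \right)} = \sqrt{2 D} = \sqrt{2} \sqrt{D}$)
$E{\left(v \right)} = \frac{1 + v}{v}$ ($E{\left(v \right)} = \frac{\left(-3\right) 1 \left(v + \frac{v}{v}\right) \frac{1}{-3}}{v} = \frac{- 3 \left(v + 1\right) \left(- \frac{1}{3}\right)}{v} = \frac{- 3 \left(1 + v\right) \left(- \frac{1}{3}\right)}{v} = \frac{\left(-3 - 3 v\right) \left(- \frac{1}{3}\right)}{v} = \frac{1 + v}{v}$)
$\left(E{\left(7 \right)} + J{\left(3 \right)}\right)^{2} = \left(\frac{1 + 7}{7} + \sqrt{2} \sqrt{3}\right)^{2} = \left(\frac{1}{7} \cdot 8 + \sqrt{6}\right)^{2} = \left(\frac{8}{7} + \sqrt{6}\right)^{2}$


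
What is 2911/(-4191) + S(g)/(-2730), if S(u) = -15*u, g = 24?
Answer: -214609/381381 ≈ -0.56272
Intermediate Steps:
2911/(-4191) + S(g)/(-2730) = 2911/(-4191) - 15*24/(-2730) = 2911*(-1/4191) - 360*(-1/2730) = -2911/4191 + 12/91 = -214609/381381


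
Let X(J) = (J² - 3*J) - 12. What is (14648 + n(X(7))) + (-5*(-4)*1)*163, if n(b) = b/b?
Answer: 17909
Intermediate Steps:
X(J) = -12 + J² - 3*J
n(b) = 1
(14648 + n(X(7))) + (-5*(-4)*1)*163 = (14648 + 1) + (-5*(-4)*1)*163 = 14649 + (20*1)*163 = 14649 + 20*163 = 14649 + 3260 = 17909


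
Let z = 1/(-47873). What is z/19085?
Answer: -1/913656205 ≈ -1.0945e-9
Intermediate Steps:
z = -1/47873 ≈ -2.0889e-5
z/19085 = -1/47873/19085 = -1/47873*1/19085 = -1/913656205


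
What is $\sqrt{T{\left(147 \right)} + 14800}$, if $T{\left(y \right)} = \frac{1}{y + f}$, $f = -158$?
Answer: $\frac{\sqrt{1790789}}{11} \approx 121.65$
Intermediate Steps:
$T{\left(y \right)} = \frac{1}{-158 + y}$ ($T{\left(y \right)} = \frac{1}{y - 158} = \frac{1}{-158 + y}$)
$\sqrt{T{\left(147 \right)} + 14800} = \sqrt{\frac{1}{-158 + 147} + 14800} = \sqrt{\frac{1}{-11} + 14800} = \sqrt{- \frac{1}{11} + 14800} = \sqrt{\frac{162799}{11}} = \frac{\sqrt{1790789}}{11}$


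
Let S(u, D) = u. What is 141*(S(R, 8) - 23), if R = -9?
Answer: -4512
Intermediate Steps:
141*(S(R, 8) - 23) = 141*(-9 - 23) = 141*(-32) = -4512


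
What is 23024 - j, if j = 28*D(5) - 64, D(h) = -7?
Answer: 23284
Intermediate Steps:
j = -260 (j = 28*(-7) - 64 = -196 - 64 = -260)
23024 - j = 23024 - 1*(-260) = 23024 + 260 = 23284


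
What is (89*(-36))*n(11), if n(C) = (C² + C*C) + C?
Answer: -810612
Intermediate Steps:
n(C) = C + 2*C² (n(C) = (C² + C²) + C = 2*C² + C = C + 2*C²)
(89*(-36))*n(11) = (89*(-36))*(11*(1 + 2*11)) = -35244*(1 + 22) = -35244*23 = -3204*253 = -810612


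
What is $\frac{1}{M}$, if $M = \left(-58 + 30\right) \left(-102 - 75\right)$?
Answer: $\frac{1}{4956} \approx 0.00020178$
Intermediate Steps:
$M = 4956$ ($M = \left(-28\right) \left(-177\right) = 4956$)
$\frac{1}{M} = \frac{1}{4956}$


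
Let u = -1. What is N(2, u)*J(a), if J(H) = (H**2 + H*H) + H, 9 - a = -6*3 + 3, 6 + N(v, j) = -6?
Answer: -14112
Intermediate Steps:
N(v, j) = -12 (N(v, j) = -6 - 6 = -12)
a = 24 (a = 9 - (-6*3 + 3) = 9 - (-18 + 3) = 9 - 1*(-15) = 9 + 15 = 24)
J(H) = H + 2*H**2 (J(H) = (H**2 + H**2) + H = 2*H**2 + H = H + 2*H**2)
N(2, u)*J(a) = -288*(1 + 2*24) = -288*(1 + 48) = -288*49 = -12*1176 = -14112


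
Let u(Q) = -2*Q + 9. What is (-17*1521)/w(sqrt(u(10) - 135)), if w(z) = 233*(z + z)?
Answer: 25857*I*sqrt(146)/68036 ≈ 4.5921*I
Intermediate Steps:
u(Q) = 9 - 2*Q
w(z) = 466*z (w(z) = 233*(2*z) = 466*z)
(-17*1521)/w(sqrt(u(10) - 135)) = (-17*1521)/((466*sqrt((9 - 2*10) - 135))) = -25857*1/(466*sqrt((9 - 20) - 135)) = -25857*1/(466*sqrt(-11 - 135)) = -25857*(-I*sqrt(146)/68036) = -(-25857)*I*sqrt(146)/68036 = 25857*I*sqrt(146)/68036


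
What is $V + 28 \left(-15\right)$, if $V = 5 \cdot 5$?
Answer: $-395$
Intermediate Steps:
$V = 25$
$V + 28 \left(-15\right) = 25 + 28 \left(-15\right) = 25 - 420 = -395$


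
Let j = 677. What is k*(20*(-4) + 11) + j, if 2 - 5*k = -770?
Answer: -49883/5 ≈ -9976.6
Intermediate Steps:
k = 772/5 (k = ⅖ - ⅕*(-770) = ⅖ + 154 = 772/5 ≈ 154.40)
k*(20*(-4) + 11) + j = 772*(20*(-4) + 11)/5 + 677 = 772*(-80 + 11)/5 + 677 = (772/5)*(-69) + 677 = -53268/5 + 677 = -49883/5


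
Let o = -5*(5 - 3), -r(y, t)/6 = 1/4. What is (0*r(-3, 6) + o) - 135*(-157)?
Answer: 21185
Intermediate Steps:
r(y, t) = -3/2 (r(y, t) = -6/4 = -6*1/4 = -3/2)
o = -10 (o = -5*2 = -10)
(0*r(-3, 6) + o) - 135*(-157) = (0*(-3/2) - 10) - 135*(-157) = (0 - 10) + 21195 = -10 + 21195 = 21185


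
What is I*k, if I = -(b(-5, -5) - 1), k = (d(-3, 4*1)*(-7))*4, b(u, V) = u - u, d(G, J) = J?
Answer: -112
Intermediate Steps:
b(u, V) = 0
k = -112 (k = ((4*1)*(-7))*4 = (4*(-7))*4 = -28*4 = -112)
I = 1 (I = -(0 - 1) = -1*(-1) = 1)
I*k = 1*(-112) = -112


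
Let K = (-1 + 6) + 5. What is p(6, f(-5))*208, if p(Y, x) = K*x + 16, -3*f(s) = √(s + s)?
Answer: 3328 - 2080*I*√10/3 ≈ 3328.0 - 2192.5*I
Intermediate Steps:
K = 10 (K = 5 + 5 = 10)
f(s) = -√2*√s/3 (f(s) = -√(s + s)/3 = -√2*√s/3)
p(Y, x) = 16 + 10*x (p(Y, x) = 10*x + 16 = 16 + 10*x)
p(6, f(-5))*208 = (16 + 10*(-√2*√(-5)/3))*208 = (16 + 10*(-√2*I*√5/3))*208 = (16 + 10*(-I*√10/3))*208 = (16 - 10*I*√10/3)*208 = 3328 - 2080*I*√10/3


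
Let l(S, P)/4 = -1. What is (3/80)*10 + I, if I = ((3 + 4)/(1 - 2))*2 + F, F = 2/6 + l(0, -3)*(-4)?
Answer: 65/24 ≈ 2.7083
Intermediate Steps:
l(S, P) = -4 (l(S, P) = 4*(-1) = -4)
F = 49/3 (F = 2/6 - 4*(-4) = 2*(⅙) + 16 = ⅓ + 16 = 49/3 ≈ 16.333)
I = 7/3 (I = ((3 + 4)/(1 - 2))*2 + 49/3 = (7/(-1))*2 + 49/3 = (7*(-1))*2 + 49/3 = -7*2 + 49/3 = -14 + 49/3 = 7/3 ≈ 2.3333)
(3/80)*10 + I = (3/80)*10 + 7/3 = 3/8 + 7/3 = 65/24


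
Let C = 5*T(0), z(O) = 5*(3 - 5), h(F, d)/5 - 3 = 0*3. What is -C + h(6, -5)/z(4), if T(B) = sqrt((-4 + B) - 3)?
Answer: -3/2 - 5*I*sqrt(7) ≈ -1.5 - 13.229*I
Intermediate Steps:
h(F, d) = 15 (h(F, d) = 15 + 5*(0*3) = 15 + 5*0 = 15 + 0 = 15)
z(O) = -10 (z(O) = 5*(-2) = -10)
T(B) = sqrt(-7 + B)
C = 5*I*sqrt(7) (C = 5*sqrt(-7 + 0) = 5*sqrt(-7) = 5*(I*sqrt(7)) = 5*I*sqrt(7) ≈ 13.229*I)
-C + h(6, -5)/z(4) = -5*I*sqrt(7) + 15/(-10) = -5*I*sqrt(7) + 15*(-1/10) = -5*I*sqrt(7) - 3/2 = -3/2 - 5*I*sqrt(7)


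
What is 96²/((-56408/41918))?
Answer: -48289536/7051 ≈ -6848.6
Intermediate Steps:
96²/((-56408/41918)) = 9216/((-56408*1/41918)) = 9216/(-28204/20959) = 9216*(-20959/28204) = -48289536/7051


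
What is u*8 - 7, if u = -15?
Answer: -127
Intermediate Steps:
u*8 - 7 = -15*8 - 7 = -120 - 7 = -127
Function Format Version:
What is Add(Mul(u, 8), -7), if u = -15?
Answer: -127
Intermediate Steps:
Add(Mul(u, 8), -7) = Add(Mul(-15, 8), -7) = Add(-120, -7) = -127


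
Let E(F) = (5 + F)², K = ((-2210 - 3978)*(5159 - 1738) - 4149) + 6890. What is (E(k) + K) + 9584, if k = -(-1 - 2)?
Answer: -21156759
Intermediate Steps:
k = 3 (k = -1*(-3) = 3)
K = -21166407 (K = (-6188*3421 - 4149) + 6890 = (-21169148 - 4149) + 6890 = -21173297 + 6890 = -21166407)
(E(k) + K) + 9584 = ((5 + 3)² - 21166407) + 9584 = (8² - 21166407) + 9584 = (64 - 21166407) + 9584 = -21166343 + 9584 = -21156759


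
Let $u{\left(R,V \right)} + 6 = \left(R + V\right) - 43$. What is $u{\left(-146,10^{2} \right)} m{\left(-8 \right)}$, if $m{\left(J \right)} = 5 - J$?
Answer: $-1235$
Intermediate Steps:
$u{\left(R,V \right)} = -49 + R + V$ ($u{\left(R,V \right)} = -6 - \left(43 - R - V\right) = -6 + \left(-43 + R + V\right) = -49 + R + V$)
$u{\left(-146,10^{2} \right)} m{\left(-8 \right)} = \left(-49 - 146 + 10^{2}\right) \left(5 - -8\right) = \left(-49 - 146 + 100\right) \left(5 + 8\right) = \left(-95\right) 13 = -1235$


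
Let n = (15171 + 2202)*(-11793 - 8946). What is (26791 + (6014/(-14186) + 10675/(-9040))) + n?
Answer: -4620178181071475/12824144 ≈ -3.6027e+8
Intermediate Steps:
n = -360298647 (n = 17373*(-20739) = -360298647)
(26791 + (6014/(-14186) + 10675/(-9040))) + n = (26791 + (6014/(-14186) + 10675/(-9040))) - 360298647 = (26791 + (6014*(-1/14186) + 10675*(-1/9040))) - 360298647 = (26791 + (-3007/7093 - 2135/1808)) - 360298647 = (26791 - 20580211/12824144) - 360298647 = 343551061693/12824144 - 360298647 = -4620178181071475/12824144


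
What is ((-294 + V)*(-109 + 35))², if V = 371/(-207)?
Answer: 20529471654916/42849 ≈ 4.7911e+8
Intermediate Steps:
V = -371/207 (V = 371*(-1/207) = -371/207 ≈ -1.7923)
((-294 + V)*(-109 + 35))² = ((-294 - 371/207)*(-109 + 35))² = (-61229/207*(-74))² = (4530946/207)² = 20529471654916/42849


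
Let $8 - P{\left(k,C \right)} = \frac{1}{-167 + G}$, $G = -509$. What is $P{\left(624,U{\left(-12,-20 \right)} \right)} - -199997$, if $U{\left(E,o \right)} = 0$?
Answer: $\frac{135203381}{676} \approx 2.0001 \cdot 10^{5}$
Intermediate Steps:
$P{\left(k,C \right)} = \frac{5409}{676}$ ($P{\left(k,C \right)} = 8 - \frac{1}{-167 - 509} = 8 - \frac{1}{-676} = 8 - - \frac{1}{676} = 8 + \frac{1}{676} = \frac{5409}{676}$)
$P{\left(624,U{\left(-12,-20 \right)} \right)} - -199997 = \frac{5409}{676} - -199997 = \frac{5409}{676} + 199997 = \frac{135203381}{676}$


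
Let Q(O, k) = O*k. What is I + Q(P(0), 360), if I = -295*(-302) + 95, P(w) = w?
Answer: 89185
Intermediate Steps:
I = 89185 (I = 89090 + 95 = 89185)
I + Q(P(0), 360) = 89185 + 0*360 = 89185 + 0 = 89185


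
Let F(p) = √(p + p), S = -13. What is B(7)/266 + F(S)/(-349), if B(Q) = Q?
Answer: 1/38 - I*√26/349 ≈ 0.026316 - 0.01461*I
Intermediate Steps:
F(p) = √2*√p (F(p) = √(2*p) = √2*√p)
B(7)/266 + F(S)/(-349) = 7/266 + (√2*√(-13))/(-349) = 7*(1/266) + (√2*(I*√13))*(-1/349) = 1/38 + (I*√26)*(-1/349) = 1/38 - I*√26/349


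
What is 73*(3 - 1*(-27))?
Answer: 2190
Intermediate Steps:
73*(3 - 1*(-27)) = 73*(3 + 27) = 73*30 = 2190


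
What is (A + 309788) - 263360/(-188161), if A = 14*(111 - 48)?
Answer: 58456241230/188161 ≈ 3.1067e+5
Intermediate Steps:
A = 882 (A = 14*63 = 882)
(A + 309788) - 263360/(-188161) = (882 + 309788) - 263360/(-188161) = 310670 - 263360*(-1/188161) = 310670 + 263360/188161 = 58456241230/188161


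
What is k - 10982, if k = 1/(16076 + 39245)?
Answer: -607535221/55321 ≈ -10982.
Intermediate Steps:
k = 1/55321 ≈ 1.8076e-5
k - 10982 = 1/55321 - 10982 = -607535221/55321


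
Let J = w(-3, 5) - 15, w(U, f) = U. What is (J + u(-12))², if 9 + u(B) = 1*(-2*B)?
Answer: 9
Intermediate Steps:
u(B) = -9 - 2*B (u(B) = -9 + 1*(-2*B) = -9 - 2*B)
J = -18 (J = -3 - 15 = -18)
(J + u(-12))² = (-18 + (-9 - 2*(-12)))² = (-18 + (-9 + 24))² = (-18 + 15)² = (-3)² = 9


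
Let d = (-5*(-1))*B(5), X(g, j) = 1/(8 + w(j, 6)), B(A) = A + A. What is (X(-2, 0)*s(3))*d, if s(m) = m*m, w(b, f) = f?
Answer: 225/7 ≈ 32.143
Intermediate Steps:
s(m) = m**2
B(A) = 2*A
X(g, j) = 1/14 (X(g, j) = 1/(8 + 6) = 1/14)
d = 50 (d = (-5*(-1))*(2*5) = 5*10 = 50)
(X(-2, 0)*s(3))*d = ((1/14)*3**2)*50 = ((1/14)*9)*50 = (9/14)*50 = 225/7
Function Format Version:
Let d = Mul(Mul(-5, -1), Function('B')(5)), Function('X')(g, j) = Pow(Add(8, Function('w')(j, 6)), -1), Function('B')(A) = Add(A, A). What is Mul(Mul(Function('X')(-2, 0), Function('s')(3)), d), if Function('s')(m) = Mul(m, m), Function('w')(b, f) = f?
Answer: Rational(225, 7) ≈ 32.143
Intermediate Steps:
Function('s')(m) = Pow(m, 2)
Function('B')(A) = Mul(2, A)
Function('X')(g, j) = Rational(1, 14) (Function('X')(g, j) = Pow(Add(8, 6), -1) = Pow(14, -1) = Rational(1, 14))
d = 50 (d = Mul(Mul(-5, -1), Mul(2, 5)) = Mul(5, 10) = 50)
Mul(Mul(Function('X')(-2, 0), Function('s')(3)), d) = Mul(Mul(Rational(1, 14), Pow(3, 2)), 50) = Mul(Mul(Rational(1, 14), 9), 50) = Mul(Rational(9, 14), 50) = Rational(225, 7)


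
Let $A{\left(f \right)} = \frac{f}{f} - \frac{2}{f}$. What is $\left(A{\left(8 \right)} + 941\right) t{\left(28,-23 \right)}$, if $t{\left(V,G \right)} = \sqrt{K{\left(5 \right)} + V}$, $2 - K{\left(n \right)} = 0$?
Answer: $\frac{3767 \sqrt{30}}{4} \approx 5158.2$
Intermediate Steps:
$K{\left(n \right)} = 2$ ($K{\left(n \right)} = 2 - 0 = 2 + 0 = 2$)
$A{\left(f \right)} = 1 - \frac{2}{f}$
$t{\left(V,G \right)} = \sqrt{2 + V}$
$\left(A{\left(8 \right)} + 941\right) t{\left(28,-23 \right)} = \left(\frac{-2 + 8}{8} + 941\right) \sqrt{2 + 28} = \left(\frac{1}{8} \cdot 6 + 941\right) \sqrt{30} = \left(\frac{3}{4} + 941\right) \sqrt{30} = \frac{3767 \sqrt{30}}{4}$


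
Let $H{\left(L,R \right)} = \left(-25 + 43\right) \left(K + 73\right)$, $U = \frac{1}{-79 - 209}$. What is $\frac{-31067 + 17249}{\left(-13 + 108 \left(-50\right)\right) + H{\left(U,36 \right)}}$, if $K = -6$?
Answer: $\frac{1974}{601} \approx 3.2845$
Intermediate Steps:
$U = - \frac{1}{288}$ ($U = \frac{1}{-288} = - \frac{1}{288} \approx -0.0034722$)
$H{\left(L,R \right)} = 1206$ ($H{\left(L,R \right)} = \left(-25 + 43\right) \left(-6 + 73\right) = 18 \cdot 67 = 1206$)
$\frac{-31067 + 17249}{\left(-13 + 108 \left(-50\right)\right) + H{\left(U,36 \right)}} = \frac{-31067 + 17249}{\left(-13 + 108 \left(-50\right)\right) + 1206} = - \frac{13818}{\left(-13 - 5400\right) + 1206} = - \frac{13818}{-5413 + 1206} = - \frac{13818}{-4207} = \left(-13818\right) \left(- \frac{1}{4207}\right) = \frac{1974}{601}$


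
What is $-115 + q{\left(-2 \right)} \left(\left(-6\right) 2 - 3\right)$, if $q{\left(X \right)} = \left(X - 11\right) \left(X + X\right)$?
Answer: $-895$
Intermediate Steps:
$q{\left(X \right)} = 2 X \left(-11 + X\right)$ ($q{\left(X \right)} = \left(-11 + X\right) 2 X = 2 X \left(-11 + X\right)$)
$-115 + q{\left(-2 \right)} \left(\left(-6\right) 2 - 3\right) = -115 + 2 \left(-2\right) \left(-11 - 2\right) \left(\left(-6\right) 2 - 3\right) = -115 + 2 \left(-2\right) \left(-13\right) \left(-12 - 3\right) = -115 + 52 \left(-15\right) = -115 - 780 = -895$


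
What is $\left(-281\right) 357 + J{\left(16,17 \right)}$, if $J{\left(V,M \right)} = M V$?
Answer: $-100045$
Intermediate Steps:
$\left(-281\right) 357 + J{\left(16,17 \right)} = \left(-281\right) 357 + 17 \cdot 16 = -100317 + 272 = -100045$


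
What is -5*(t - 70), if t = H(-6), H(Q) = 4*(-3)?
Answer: 410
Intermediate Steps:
H(Q) = -12
t = -12
-5*(t - 70) = -5*(-12 - 70) = -5*(-82) = 410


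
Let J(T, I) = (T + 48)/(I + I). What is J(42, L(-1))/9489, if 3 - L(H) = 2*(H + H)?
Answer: 15/22141 ≈ 0.00067748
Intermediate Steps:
L(H) = 3 - 4*H (L(H) = 3 - 2*(H + H) = 3 - 2*2*H = 3 - 4*H)
J(T, I) = (48 + T)/(2*I) (J(T, I) = (48 + T)/((2*I)) = (48 + T)*(1/(2*I)) = (48 + T)/(2*I))
J(42, L(-1))/9489 = ((48 + 42)/(2*(3 - 4*(-1))))/9489 = ((½)*90/(3 + 4))*(1/9489) = ((½)*90/7)*(1/9489) = ((½)*(⅐)*90)*(1/9489) = (45/7)*(1/9489) = 15/22141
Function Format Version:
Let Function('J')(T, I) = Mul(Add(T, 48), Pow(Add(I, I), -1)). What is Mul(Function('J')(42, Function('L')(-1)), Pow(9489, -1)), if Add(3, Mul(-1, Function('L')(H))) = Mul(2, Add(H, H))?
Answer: Rational(15, 22141) ≈ 0.00067748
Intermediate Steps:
Function('L')(H) = Add(3, Mul(-4, H)) (Function('L')(H) = Add(3, Mul(-1, Mul(2, Add(H, H)))) = Add(3, Mul(-1, Mul(2, Mul(2, H)))) = Add(3, Mul(-1, Mul(4, H))) = Add(3, Mul(-4, H)))
Function('J')(T, I) = Mul(Rational(1, 2), Pow(I, -1), Add(48, T)) (Function('J')(T, I) = Mul(Add(48, T), Pow(Mul(2, I), -1)) = Mul(Add(48, T), Mul(Rational(1, 2), Pow(I, -1))) = Mul(Rational(1, 2), Pow(I, -1), Add(48, T)))
Mul(Function('J')(42, Function('L')(-1)), Pow(9489, -1)) = Mul(Mul(Rational(1, 2), Pow(Add(3, Mul(-4, -1)), -1), Add(48, 42)), Pow(9489, -1)) = Mul(Mul(Rational(1, 2), Pow(Add(3, 4), -1), 90), Rational(1, 9489)) = Mul(Mul(Rational(1, 2), Pow(7, -1), 90), Rational(1, 9489)) = Mul(Mul(Rational(1, 2), Rational(1, 7), 90), Rational(1, 9489)) = Mul(Rational(45, 7), Rational(1, 9489)) = Rational(15, 22141)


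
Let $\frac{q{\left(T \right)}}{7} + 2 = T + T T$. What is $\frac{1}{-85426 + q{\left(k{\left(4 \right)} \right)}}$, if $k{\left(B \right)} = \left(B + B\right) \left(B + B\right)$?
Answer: $- \frac{1}{56320} \approx -1.7756 \cdot 10^{-5}$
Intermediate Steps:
$k{\left(B \right)} = 4 B^{2}$ ($k{\left(B \right)} = 2 B 2 B = 4 B^{2}$)
$q{\left(T \right)} = -14 + 7 T + 7 T^{2}$ ($q{\left(T \right)} = -14 + 7 \left(T + T T\right) = -14 + 7 \left(T + T^{2}\right) = -14 + \left(7 T + 7 T^{2}\right) = -14 + 7 T + 7 T^{2}$)
$\frac{1}{-85426 + q{\left(k{\left(4 \right)} \right)}} = \frac{1}{-85426 + \left(-14 + 7 \cdot 4 \cdot 4^{2} + 7 \left(4 \cdot 4^{2}\right)^{2}\right)} = \frac{1}{-85426 + \left(-14 + 7 \cdot 4 \cdot 16 + 7 \left(4 \cdot 16\right)^{2}\right)} = \frac{1}{-85426 + \left(-14 + 7 \cdot 64 + 7 \cdot 64^{2}\right)} = \frac{1}{-85426 + \left(-14 + 448 + 7 \cdot 4096\right)} = \frac{1}{-85426 + \left(-14 + 448 + 28672\right)} = \frac{1}{-85426 + 29106} = \frac{1}{-56320} = - \frac{1}{56320}$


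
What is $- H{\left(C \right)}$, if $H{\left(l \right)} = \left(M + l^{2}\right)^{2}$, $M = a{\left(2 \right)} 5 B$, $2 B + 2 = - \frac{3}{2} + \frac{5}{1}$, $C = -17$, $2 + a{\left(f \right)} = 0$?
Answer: $- \frac{316969}{4} \approx -79242.0$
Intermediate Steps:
$a{\left(f \right)} = -2$ ($a{\left(f \right)} = -2 + 0 = -2$)
$B = \frac{3}{4}$ ($B = -1 + \frac{- \frac{3}{2} + \frac{5}{1}}{2} = -1 + \frac{\left(-3\right) \frac{1}{2} + 5 \cdot 1}{2} = -1 + \frac{- \frac{3}{2} + 5}{2} = -1 + \frac{1}{2} \cdot \frac{7}{2} = -1 + \frac{7}{4} = \frac{3}{4} \approx 0.75$)
$M = - \frac{15}{2}$ ($M = \left(-2\right) 5 \cdot \frac{3}{4} = \left(-10\right) \frac{3}{4} = - \frac{15}{2} \approx -7.5$)
$H{\left(l \right)} = \left(- \frac{15}{2} + l^{2}\right)^{2}$
$- H{\left(C \right)} = - \frac{\left(-15 + 2 \left(-17\right)^{2}\right)^{2}}{4} = - \frac{\left(-15 + 2 \cdot 289\right)^{2}}{4} = - \frac{\left(-15 + 578\right)^{2}}{4} = - \frac{563^{2}}{4} = - \frac{316969}{4}$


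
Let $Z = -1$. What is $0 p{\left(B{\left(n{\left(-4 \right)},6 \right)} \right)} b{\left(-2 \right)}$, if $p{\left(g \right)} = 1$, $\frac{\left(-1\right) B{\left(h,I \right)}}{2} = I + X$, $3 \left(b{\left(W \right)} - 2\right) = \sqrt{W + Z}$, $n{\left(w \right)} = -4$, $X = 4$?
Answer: $0$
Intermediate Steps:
$b{\left(W \right)} = 2 + \frac{\sqrt{-1 + W}}{3}$ ($b{\left(W \right)} = 2 + \frac{\sqrt{W - 1}}{3} = 2 + \frac{\sqrt{-1 + W}}{3}$)
$B{\left(h,I \right)} = -8 - 2 I$ ($B{\left(h,I \right)} = - 2 \left(I + 4\right) = - 2 \left(4 + I\right) = -8 - 2 I$)
$0 p{\left(B{\left(n{\left(-4 \right)},6 \right)} \right)} b{\left(-2 \right)} = 0 \cdot 1 \left(2 + \frac{\sqrt{-1 - 2}}{3}\right) = 0 \left(2 + \frac{\sqrt{-3}}{3}\right) = 0 \left(2 + \frac{i \sqrt{3}}{3}\right) = 0$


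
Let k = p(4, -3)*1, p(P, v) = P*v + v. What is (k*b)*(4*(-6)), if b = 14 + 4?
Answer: 6480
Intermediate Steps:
p(P, v) = v + P*v
k = -15 (k = -3*(1 + 4)*1 = -3*5*1 = -15*1 = -15)
b = 18
(k*b)*(4*(-6)) = (-15*18)*(4*(-6)) = -270*(-24) = 6480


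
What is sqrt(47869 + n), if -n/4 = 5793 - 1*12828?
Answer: sqrt(76009) ≈ 275.70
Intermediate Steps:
n = 28140 (n = -4*(5793 - 1*12828) = -4*(5793 - 12828) = -4*(-7035) = 28140)
sqrt(47869 + n) = sqrt(47869 + 28140) = sqrt(76009)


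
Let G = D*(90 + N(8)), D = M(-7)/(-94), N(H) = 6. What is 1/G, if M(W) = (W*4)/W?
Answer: -47/192 ≈ -0.24479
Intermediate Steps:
M(W) = 4 (M(W) = (4*W)/W = 4)
D = -2/47 (D = 4/(-94) = 4*(-1/94) = -2/47 ≈ -0.042553)
G = -192/47 (G = -2*(90 + 6)/47 = -2/47*96 = -192/47 ≈ -4.0851)
1/G = 1/(-192/47) = -47/192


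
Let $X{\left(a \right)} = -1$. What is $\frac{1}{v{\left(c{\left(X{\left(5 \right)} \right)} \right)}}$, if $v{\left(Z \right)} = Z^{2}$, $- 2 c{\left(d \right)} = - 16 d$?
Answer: $\frac{1}{64} \approx 0.015625$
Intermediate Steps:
$c{\left(d \right)} = 8 d$ ($c{\left(d \right)} = - \frac{\left(-16\right) d}{2} = 8 d$)
$\frac{1}{v{\left(c{\left(X{\left(5 \right)} \right)} \right)}} = \frac{1}{\left(8 \left(-1\right)\right)^{2}} = \frac{1}{\left(-8\right)^{2}} = \frac{1}{64}$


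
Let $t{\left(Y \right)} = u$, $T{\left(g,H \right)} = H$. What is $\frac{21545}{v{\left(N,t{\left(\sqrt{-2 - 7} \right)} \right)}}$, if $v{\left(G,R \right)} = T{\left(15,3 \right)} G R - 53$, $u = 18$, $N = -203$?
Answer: $- \frac{4309}{2203} \approx -1.956$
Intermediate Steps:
$t{\left(Y \right)} = 18$
$v{\left(G,R \right)} = -53 + 3 G R$ ($v{\left(G,R \right)} = 3 G R - 53 = -53 + 3 G R$)
$\frac{21545}{v{\left(N,t{\left(\sqrt{-2 - 7} \right)} \right)}} = \frac{21545}{-53 + 3 \left(-203\right) 18} = \frac{21545}{-53 - 10962} = \frac{21545}{-11015} = 21545 \left(- \frac{1}{11015}\right) = - \frac{4309}{2203}$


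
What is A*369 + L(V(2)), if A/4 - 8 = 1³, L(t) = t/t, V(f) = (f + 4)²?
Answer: 13285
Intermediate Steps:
V(f) = (4 + f)²
L(t) = 1
A = 36 (A = 32 + 4*1³ = 32 + 4*1 = 32 + 4 = 36)
A*369 + L(V(2)) = 36*369 + 1 = 13284 + 1 = 13285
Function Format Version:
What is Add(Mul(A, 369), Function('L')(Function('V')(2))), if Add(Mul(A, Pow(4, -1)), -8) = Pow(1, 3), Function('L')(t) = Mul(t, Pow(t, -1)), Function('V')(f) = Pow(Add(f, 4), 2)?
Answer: 13285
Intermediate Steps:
Function('V')(f) = Pow(Add(4, f), 2)
Function('L')(t) = 1
A = 36 (A = Add(32, Mul(4, Pow(1, 3))) = Add(32, Mul(4, 1)) = Add(32, 4) = 36)
Add(Mul(A, 369), Function('L')(Function('V')(2))) = Add(Mul(36, 369), 1) = Add(13284, 1) = 13285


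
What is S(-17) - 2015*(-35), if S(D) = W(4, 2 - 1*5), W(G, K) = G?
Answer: 70529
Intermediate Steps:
S(D) = 4
S(-17) - 2015*(-35) = 4 - 2015*(-35) = 4 - 155*(-455) = 4 + 70525 = 70529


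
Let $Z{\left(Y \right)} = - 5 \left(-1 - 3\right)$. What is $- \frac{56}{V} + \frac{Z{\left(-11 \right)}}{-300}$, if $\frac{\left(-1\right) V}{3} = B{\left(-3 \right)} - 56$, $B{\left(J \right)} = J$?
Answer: $- \frac{113}{295} \approx -0.38305$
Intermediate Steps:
$Z{\left(Y \right)} = 20$ ($Z{\left(Y \right)} = \left(-5\right) \left(-4\right) = 20$)
$V = 177$ ($V = - 3 \left(-3 - 56\right) = \left(-3\right) \left(-59\right) = 177$)
$- \frac{56}{V} + \frac{Z{\left(-11 \right)}}{-300} = - \frac{56}{177} + \frac{20}{-300} = \left(-56\right) \frac{1}{177} + 20 \left(- \frac{1}{300}\right) = - \frac{56}{177} - \frac{1}{15} = - \frac{113}{295}$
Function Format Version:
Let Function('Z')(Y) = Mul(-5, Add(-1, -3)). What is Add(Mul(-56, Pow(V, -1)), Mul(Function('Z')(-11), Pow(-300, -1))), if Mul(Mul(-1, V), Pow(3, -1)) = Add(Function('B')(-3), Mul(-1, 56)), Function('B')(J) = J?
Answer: Rational(-113, 295) ≈ -0.38305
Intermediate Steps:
Function('Z')(Y) = 20 (Function('Z')(Y) = Mul(-5, -4) = 20)
V = 177 (V = Mul(-3, Add(-3, Mul(-1, 56))) = Mul(-3, Add(-3, -56)) = Mul(-3, -59) = 177)
Add(Mul(-56, Pow(V, -1)), Mul(Function('Z')(-11), Pow(-300, -1))) = Add(Mul(-56, Pow(177, -1)), Mul(20, Pow(-300, -1))) = Add(Mul(-56, Rational(1, 177)), Mul(20, Rational(-1, 300))) = Add(Rational(-56, 177), Rational(-1, 15)) = Rational(-113, 295)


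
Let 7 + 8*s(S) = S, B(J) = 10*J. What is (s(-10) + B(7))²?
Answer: 294849/64 ≈ 4607.0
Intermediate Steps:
s(S) = -7/8 + S/8
(s(-10) + B(7))² = ((-7/8 + (⅛)*(-10)) + 10*7)² = ((-7/8 - 5/4) + 70)² = (-17/8 + 70)² = (543/8)² = 294849/64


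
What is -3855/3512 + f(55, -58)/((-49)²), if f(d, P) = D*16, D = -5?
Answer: -9536815/8432312 ≈ -1.1310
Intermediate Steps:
f(d, P) = -80 (f(d, P) = -5*16 = -80)
-3855/3512 + f(55, -58)/((-49)²) = -3855/3512 - 80/((-49)²) = -3855*1/3512 - 80/2401 = -3855/3512 - 80*1/2401 = -3855/3512 - 80/2401 = -9536815/8432312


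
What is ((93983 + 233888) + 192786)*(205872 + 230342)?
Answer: 227117872598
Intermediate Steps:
((93983 + 233888) + 192786)*(205872 + 230342) = (327871 + 192786)*436214 = 520657*436214 = 227117872598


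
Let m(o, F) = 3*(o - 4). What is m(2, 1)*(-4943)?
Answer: 29658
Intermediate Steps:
m(o, F) = -12 + 3*o (m(o, F) = 3*(-4 + o) = -12 + 3*o)
m(2, 1)*(-4943) = (-12 + 3*2)*(-4943) = (-12 + 6)*(-4943) = -6*(-4943) = 29658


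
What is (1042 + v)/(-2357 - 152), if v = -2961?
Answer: 1919/2509 ≈ 0.76485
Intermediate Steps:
(1042 + v)/(-2357 - 152) = (1042 - 2961)/(-2357 - 152) = -1919/(-2509) = -1919*(-1/2509) = 1919/2509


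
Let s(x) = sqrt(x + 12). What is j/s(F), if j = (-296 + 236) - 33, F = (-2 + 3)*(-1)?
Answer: -93*sqrt(11)/11 ≈ -28.041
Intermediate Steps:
F = -1 (F = 1*(-1) = -1)
s(x) = sqrt(12 + x)
j = -93 (j = -60 - 33 = -93)
j/s(F) = -93/sqrt(12 - 1) = -93*sqrt(11)/11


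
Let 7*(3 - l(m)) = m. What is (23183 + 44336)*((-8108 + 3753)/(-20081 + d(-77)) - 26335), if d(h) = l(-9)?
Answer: -249888589391790/140537 ≈ -1.7781e+9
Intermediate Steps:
l(m) = 3 - m/7
d(h) = 30/7 (d(h) = 3 - ⅐*(-9) = 3 + 9/7 = 30/7)
(23183 + 44336)*((-8108 + 3753)/(-20081 + d(-77)) - 26335) = (23183 + 44336)*((-8108 + 3753)/(-20081 + 30/7) - 26335) = 67519*(-4355/(-140537/7) - 26335) = 67519*(-4355*(-7/140537) - 26335) = 67519*(30485/140537 - 26335) = 67519*(-3701011410/140537) = -249888589391790/140537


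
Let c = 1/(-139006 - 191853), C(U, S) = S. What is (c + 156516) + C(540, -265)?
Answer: 51697049608/330859 ≈ 1.5625e+5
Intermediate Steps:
c = -1/330859 (c = 1/(-330859) = -1/330859 ≈ -3.0224e-6)
(c + 156516) + C(540, -265) = (-1/330859 + 156516) - 265 = 51784727243/330859 - 265 = 51697049608/330859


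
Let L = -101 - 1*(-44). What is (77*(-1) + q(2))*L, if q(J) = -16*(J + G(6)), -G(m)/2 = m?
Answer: -4731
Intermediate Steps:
L = -57 (L = -101 + 44 = -57)
G(m) = -2*m
q(J) = 192 - 16*J (q(J) = -16*(J - 2*6) = -16*(J - 12) = -16*(-12 + J) = 192 - 16*J)
(77*(-1) + q(2))*L = (77*(-1) + (192 - 16*2))*(-57) = (-77 + (192 - 32))*(-57) = (-77 + 160)*(-57) = 83*(-57) = -4731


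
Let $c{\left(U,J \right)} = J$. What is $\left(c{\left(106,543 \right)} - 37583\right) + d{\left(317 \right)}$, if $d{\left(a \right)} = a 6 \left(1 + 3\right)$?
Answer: $-29432$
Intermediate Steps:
$d{\left(a \right)} = 24 a$ ($d{\left(a \right)} = 6 a 4 = 24 a$)
$\left(c{\left(106,543 \right)} - 37583\right) + d{\left(317 \right)} = \left(543 - 37583\right) + 24 \cdot 317 = -37040 + 7608 = -29432$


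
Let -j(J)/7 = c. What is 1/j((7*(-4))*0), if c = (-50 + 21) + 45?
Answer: -1/112 ≈ -0.0089286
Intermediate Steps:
c = 16 (c = -29 + 45 = 16)
j(J) = -112 (j(J) = -7*16 = -112)
1/j((7*(-4))*0) = 1/(-112) = -1/112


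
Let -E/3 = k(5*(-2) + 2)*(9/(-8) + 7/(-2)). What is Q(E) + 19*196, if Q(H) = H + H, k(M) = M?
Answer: 3502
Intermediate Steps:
E = -111 (E = -3*(5*(-2) + 2)*(9/(-8) + 7/(-2)) = -3*(-10 + 2)*(9*(-1/8) + 7*(-1/2)) = -(-24)*(-9/8 - 7/2) = -(-24)*(-37)/8 = -3*37 = -111)
Q(H) = 2*H
Q(E) + 19*196 = 2*(-111) + 19*196 = -222 + 3724 = 3502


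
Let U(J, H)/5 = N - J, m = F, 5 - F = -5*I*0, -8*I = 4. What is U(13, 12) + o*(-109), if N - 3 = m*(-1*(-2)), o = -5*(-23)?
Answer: -12535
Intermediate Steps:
I = -½ (I = -⅛*4 = -½ ≈ -0.50000)
F = 5 (F = 5 - (-5*(-½))*0 = 5 - 5*0/2 = 5 - 1*0 = 5 + 0 = 5)
o = 115
m = 5
N = 13 (N = 3 + 5*(-1*(-2)) = 3 + 5*2 = 3 + 10 = 13)
U(J, H) = 65 - 5*J (U(J, H) = 5*(13 - J) = 65 - 5*J)
U(13, 12) + o*(-109) = (65 - 5*13) + 115*(-109) = (65 - 65) - 12535 = 0 - 12535 = -12535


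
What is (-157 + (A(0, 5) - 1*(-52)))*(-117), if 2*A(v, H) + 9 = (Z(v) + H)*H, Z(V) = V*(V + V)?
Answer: 11349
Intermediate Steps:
Z(V) = 2*V**2 (Z(V) = V*(2*V) = 2*V**2)
A(v, H) = -9/2 + H*(H + 2*v**2)/2 (A(v, H) = -9/2 + ((2*v**2 + H)*H)/2 = -9/2 + ((H + 2*v**2)*H)/2 = -9/2 + (H*(H + 2*v**2))/2 = -9/2 + H*(H + 2*v**2)/2)
(-157 + (A(0, 5) - 1*(-52)))*(-117) = (-157 + ((-9/2 + (1/2)*5**2 + 5*0**2) - 1*(-52)))*(-117) = (-157 + ((-9/2 + (1/2)*25 + 5*0) + 52))*(-117) = (-157 + ((-9/2 + 25/2 + 0) + 52))*(-117) = (-157 + (8 + 52))*(-117) = (-157 + 60)*(-117) = -97*(-117) = 11349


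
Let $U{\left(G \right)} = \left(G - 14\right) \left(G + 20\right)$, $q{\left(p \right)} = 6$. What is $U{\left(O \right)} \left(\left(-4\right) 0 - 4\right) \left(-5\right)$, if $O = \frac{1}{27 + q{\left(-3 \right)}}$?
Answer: $- \frac{6094420}{1089} \approx -5596.3$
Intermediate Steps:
$O = \frac{1}{33}$ ($O = \frac{1}{27 + 6} = \frac{1}{33} \approx 0.030303$)
$U{\left(G \right)} = \left(-14 + G\right) \left(20 + G\right)$
$U{\left(O \right)} \left(\left(-4\right) 0 - 4\right) \left(-5\right) = \left(-280 + \left(\frac{1}{33}\right)^{2} + 6 \cdot \frac{1}{33}\right) \left(\left(-4\right) 0 - 4\right) \left(-5\right) = \left(-280 + \frac{1}{1089} + \frac{2}{11}\right) \left(0 - 4\right) \left(-5\right) = - \frac{304721 \left(\left(-4\right) \left(-5\right)\right)}{1089} = \left(- \frac{304721}{1089}\right) 20 = - \frac{6094420}{1089}$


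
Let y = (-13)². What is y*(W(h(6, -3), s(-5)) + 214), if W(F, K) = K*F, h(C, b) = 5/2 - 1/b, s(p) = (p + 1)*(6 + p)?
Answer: 102752/3 ≈ 34251.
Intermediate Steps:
s(p) = (1 + p)*(6 + p)
h(C, b) = 5/2 - 1/b (h(C, b) = 5*(½) - 1/b = 5/2 - 1/b)
W(F, K) = F*K
y = 169
y*(W(h(6, -3), s(-5)) + 214) = 169*((5/2 - 1/(-3))*(6 + (-5)² + 7*(-5)) + 214) = 169*((5/2 - 1*(-⅓))*(6 + 25 - 35) + 214) = 169*((5/2 + ⅓)*(-4) + 214) = 169*((17/6)*(-4) + 214) = 169*(-34/3 + 214) = 169*(608/3) = 102752/3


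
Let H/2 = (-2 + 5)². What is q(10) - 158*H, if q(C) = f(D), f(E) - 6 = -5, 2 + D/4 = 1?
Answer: -2843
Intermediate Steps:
H = 18 (H = 2*(-2 + 5)² = 2*3² = 2*9 = 18)
D = -4 (D = -8 + 4*1 = -8 + 4 = -4)
f(E) = 1 (f(E) = 6 - 5 = 1)
q(C) = 1
q(10) - 158*H = 1 - 158*18 = 1 - 2844 = -2843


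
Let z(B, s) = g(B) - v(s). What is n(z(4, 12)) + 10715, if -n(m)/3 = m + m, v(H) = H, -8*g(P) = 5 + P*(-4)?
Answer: 43115/4 ≈ 10779.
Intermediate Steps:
g(P) = -5/8 + P/2 (g(P) = -(5 + P*(-4))/8 = -(5 - 4*P)/8 = -5/8 + P/2)
z(B, s) = -5/8 + B/2 - s (z(B, s) = (-5/8 + B/2) - s = -5/8 + B/2 - s)
n(m) = -6*m (n(m) = -3*(m + m) = -6*m)
n(z(4, 12)) + 10715 = -6*(-5/8 + (½)*4 - 1*12) + 10715 = -6*(-5/8 + 2 - 12) + 10715 = -6*(-85/8) + 10715 = 255/4 + 10715 = 43115/4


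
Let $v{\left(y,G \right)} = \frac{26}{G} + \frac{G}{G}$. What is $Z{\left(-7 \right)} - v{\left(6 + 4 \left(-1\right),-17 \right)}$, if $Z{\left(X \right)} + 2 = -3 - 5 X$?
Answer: $\frac{519}{17} \approx 30.529$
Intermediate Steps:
$v{\left(y,G \right)} = 1 + \frac{26}{G}$ ($v{\left(y,G \right)} = \frac{26}{G} + 1 = 1 + \frac{26}{G}$)
$Z{\left(X \right)} = -5 - 5 X$ ($Z{\left(X \right)} = -2 - \left(3 + 5 X\right) = -5 - 5 X$)
$Z{\left(-7 \right)} - v{\left(6 + 4 \left(-1\right),-17 \right)} = \left(-5 - -35\right) - \frac{26 - 17}{-17} = \left(-5 + 35\right) - \left(- \frac{1}{17}\right) 9 = 30 - - \frac{9}{17} = 30 + \frac{9}{17} = \frac{519}{17}$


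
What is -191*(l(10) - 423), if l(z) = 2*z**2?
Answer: 42593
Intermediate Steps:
-191*(l(10) - 423) = -191*(2*10**2 - 423) = -191*(2*100 - 423) = -191*(200 - 423) = -191*(-223) = 42593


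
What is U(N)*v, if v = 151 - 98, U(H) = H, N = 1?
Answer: 53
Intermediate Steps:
v = 53
U(N)*v = 1*53 = 53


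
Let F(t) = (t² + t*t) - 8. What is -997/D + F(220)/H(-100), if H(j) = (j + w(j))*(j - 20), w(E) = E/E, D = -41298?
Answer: 55682783/6814170 ≈ 8.1716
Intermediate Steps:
F(t) = -8 + 2*t² (F(t) = (t² + t²) - 8 = 2*t² - 8 = -8 + 2*t²)
w(E) = 1
H(j) = (1 + j)*(-20 + j) (H(j) = (j + 1)*(j - 20) = (1 + j)*(-20 + j))
-997/D + F(220)/H(-100) = -997/(-41298) + (-8 + 2*220²)/(-20 + (-100)² - 19*(-100)) = -997*(-1/41298) + (-8 + 2*48400)/(-20 + 10000 + 1900) = 997/41298 + (-8 + 96800)/11880 = 997/41298 + 96792*(1/11880) = 997/41298 + 4033/495 = 55682783/6814170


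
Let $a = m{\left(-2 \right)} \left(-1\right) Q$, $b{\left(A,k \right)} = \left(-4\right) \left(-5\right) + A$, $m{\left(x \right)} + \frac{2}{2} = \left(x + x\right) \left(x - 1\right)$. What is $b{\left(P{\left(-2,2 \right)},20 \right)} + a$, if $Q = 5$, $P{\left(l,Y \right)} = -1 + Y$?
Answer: $-34$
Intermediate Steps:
$m{\left(x \right)} = -1 + 2 x \left(-1 + x\right)$ ($m{\left(x \right)} = -1 + \left(x + x\right) \left(x - 1\right) = -1 + 2 x \left(-1 + x\right)$)
$b{\left(A,k \right)} = 20 + A$
$a = -55$ ($a = \left(-1 - -4 + 2 \left(-2\right)^{2}\right) \left(-1\right) 5 = \left(-1 + 4 + 2 \cdot 4\right) \left(-1\right) 5 = \left(-1 + 4 + 8\right) \left(-1\right) 5 = 11 \left(-1\right) 5 = \left(-11\right) 5 = -55$)
$b{\left(P{\left(-2,2 \right)},20 \right)} + a = \left(20 + \left(-1 + 2\right)\right) - 55 = \left(20 + 1\right) - 55 = 21 - 55 = -34$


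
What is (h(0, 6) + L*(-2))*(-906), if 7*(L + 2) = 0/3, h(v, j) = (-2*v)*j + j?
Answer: -9060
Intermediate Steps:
h(v, j) = j - 2*j*v (h(v, j) = -2*j*v + j = j - 2*j*v)
L = -2 (L = -2 + (0/3)/7 = -2 + (0*(⅓))/7 = -2 + (⅐)*0 = -2 + 0 = -2)
(h(0, 6) + L*(-2))*(-906) = (6*(1 - 2*0) - 2*(-2))*(-906) = (6*(1 + 0) + 4)*(-906) = (6*1 + 4)*(-906) = (6 + 4)*(-906) = 10*(-906) = -9060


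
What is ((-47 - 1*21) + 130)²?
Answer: 3844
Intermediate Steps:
((-47 - 1*21) + 130)² = ((-47 - 21) + 130)² = (-68 + 130)² = 62² = 3844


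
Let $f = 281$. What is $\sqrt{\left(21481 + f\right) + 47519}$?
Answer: $\sqrt{69281} \approx 263.21$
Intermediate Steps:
$\sqrt{\left(21481 + f\right) + 47519} = \sqrt{\left(21481 + 281\right) + 47519} = \sqrt{21762 + 47519} = \sqrt{69281}$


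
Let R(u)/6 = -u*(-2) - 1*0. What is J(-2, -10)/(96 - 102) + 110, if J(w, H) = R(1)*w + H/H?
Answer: 683/6 ≈ 113.83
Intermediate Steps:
R(u) = 12*u (R(u) = 6*(-u*(-2) - 1*0) = 6*(2*u + 0) = 6*(2*u) = 12*u)
J(w, H) = 1 + 12*w (J(w, H) = (12*1)*w + H/H = 12*w + 1 = 1 + 12*w)
J(-2, -10)/(96 - 102) + 110 = (1 + 12*(-2))/(96 - 102) + 110 = (1 - 24)/(-6) + 110 = -23*(-1/6) + 110 = 23/6 + 110 = 683/6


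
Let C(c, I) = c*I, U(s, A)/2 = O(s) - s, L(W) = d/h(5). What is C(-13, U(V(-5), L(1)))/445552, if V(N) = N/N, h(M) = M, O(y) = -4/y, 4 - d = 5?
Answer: 65/222776 ≈ 0.00029177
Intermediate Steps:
d = -1 (d = 4 - 1*5 = 4 - 5 = -1)
V(N) = 1
L(W) = -⅕ (L(W) = -1/5 = -1*⅕ = -⅕)
U(s, A) = -8/s - 2*s (U(s, A) = 2*(-4/s - s) = 2*(-s - 4/s) = -8/s - 2*s)
C(c, I) = I*c
C(-13, U(V(-5), L(1)))/445552 = ((-8/1 - 2*1)*(-13))/445552 = ((-8*1 - 2)*(-13))*(1/445552) = ((-8 - 2)*(-13))*(1/445552) = -10*(-13)*(1/445552) = 130*(1/445552) = 65/222776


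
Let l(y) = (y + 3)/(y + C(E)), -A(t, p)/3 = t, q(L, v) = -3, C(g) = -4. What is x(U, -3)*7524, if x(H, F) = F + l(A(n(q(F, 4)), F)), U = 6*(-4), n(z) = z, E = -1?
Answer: -22572/5 ≈ -4514.4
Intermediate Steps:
A(t, p) = -3*t
l(y) = (3 + y)/(-4 + y) (l(y) = (y + 3)/(y - 4) = (3 + y)/(-4 + y))
U = -24
x(H, F) = 12/5 + F (x(H, F) = F + (3 - 3*(-3))/(-4 - 3*(-3)) = F + (3 + 9)/(-4 + 9) = F + 12/5 = 12/5 + F)
x(U, -3)*7524 = (12/5 - 3)*7524 = -3/5*7524 = -22572/5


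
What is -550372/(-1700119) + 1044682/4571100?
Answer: 2145944583179/3885706980450 ≈ 0.55227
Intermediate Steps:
-550372/(-1700119) + 1044682/4571100 = -550372*(-1/1700119) + 1044682*(1/4571100) = 550372/1700119 + 522341/2285550 = 2145944583179/3885706980450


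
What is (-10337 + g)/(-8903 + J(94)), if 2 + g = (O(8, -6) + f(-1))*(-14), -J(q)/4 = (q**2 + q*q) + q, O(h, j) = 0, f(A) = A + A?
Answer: 10311/79967 ≈ 0.12894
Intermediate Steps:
f(A) = 2*A
J(q) = -8*q**2 - 4*q (J(q) = -4*((q**2 + q*q) + q) = -4*((q**2 + q**2) + q) = -4*(2*q**2 + q) = -4*(q + 2*q**2) = -8*q**2 - 4*q)
g = 26 (g = -2 + (0 + 2*(-1))*(-14) = -2 + (0 - 2)*(-14) = -2 - 2*(-14) = -2 + 28 = 26)
(-10337 + g)/(-8903 + J(94)) = (-10337 + 26)/(-8903 - 4*94*(1 + 2*94)) = -10311/(-8903 - 4*94*(1 + 188)) = -10311/(-8903 - 4*94*189) = -10311/(-8903 - 71064) = -10311/(-79967) = -10311*(-1/79967) = 10311/79967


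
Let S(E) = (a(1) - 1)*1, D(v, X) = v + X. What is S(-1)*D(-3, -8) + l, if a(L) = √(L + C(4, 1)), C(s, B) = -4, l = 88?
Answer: 99 - 11*I*√3 ≈ 99.0 - 19.053*I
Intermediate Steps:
D(v, X) = X + v
a(L) = √(-4 + L) (a(L) = √(L - 4) = √(-4 + L))
S(E) = -1 + I*√3 (S(E) = (√(-4 + 1) - 1)*1 = (√(-3) - 1)*1 = (I*√3 - 1)*1 = (-1 + I*√3)*1 = -1 + I*√3)
S(-1)*D(-3, -8) + l = (-1 + I*√3)*(-8 - 3) + 88 = (-1 + I*√3)*(-11) + 88 = (11 - 11*I*√3) + 88 = 99 - 11*I*√3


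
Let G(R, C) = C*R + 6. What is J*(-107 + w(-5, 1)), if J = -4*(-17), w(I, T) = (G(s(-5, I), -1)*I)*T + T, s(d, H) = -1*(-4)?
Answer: -7888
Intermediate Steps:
s(d, H) = 4
G(R, C) = 6 + C*R
w(I, T) = T + 2*I*T (w(I, T) = ((6 - 1*4)*I)*T + T = ((6 - 4)*I)*T + T = (2*I)*T + T = 2*I*T + T = T + 2*I*T)
J = 68
J*(-107 + w(-5, 1)) = 68*(-107 + 1*(1 + 2*(-5))) = 68*(-107 + 1*(1 - 10)) = 68*(-107 + 1*(-9)) = 68*(-107 - 9) = 68*(-116) = -7888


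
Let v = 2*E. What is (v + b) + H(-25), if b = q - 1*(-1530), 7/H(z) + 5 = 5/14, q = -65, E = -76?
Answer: 85247/65 ≈ 1311.5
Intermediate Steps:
H(z) = -98/65 (H(z) = 7/(-5 + 5/14) = 7/(-65/14) = 7*(-14/65) = -98/65)
v = -152 (v = 2*(-76) = -152)
b = 1465 (b = -65 - 1*(-1530) = -65 + 1530 = 1465)
(v + b) + H(-25) = (-152 + 1465) - 98/65 = 1313 - 98/65 = 85247/65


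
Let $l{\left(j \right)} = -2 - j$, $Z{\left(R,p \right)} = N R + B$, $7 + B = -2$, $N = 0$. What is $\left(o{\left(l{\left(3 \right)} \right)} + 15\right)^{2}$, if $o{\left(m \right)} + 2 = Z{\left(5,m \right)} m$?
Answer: $3364$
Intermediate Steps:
$B = -9$ ($B = -7 - 2 = -9$)
$Z{\left(R,p \right)} = -9$ ($Z{\left(R,p \right)} = 0 R - 9 = 0 - 9 = -9$)
$o{\left(m \right)} = -2 - 9 m$
$\left(o{\left(l{\left(3 \right)} \right)} + 15\right)^{2} = \left(\left(-2 - 9 \left(-2 - 3\right)\right) + 15\right)^{2} = \left(\left(-2 - -45\right) + 15\right)^{2} = \left(\left(-2 + 45\right) + 15\right)^{2} = \left(43 + 15\right)^{2} = 58^{2} = 3364$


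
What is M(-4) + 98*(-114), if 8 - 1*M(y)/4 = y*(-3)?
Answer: -11188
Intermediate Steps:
M(y) = 32 + 12*y (M(y) = 32 - 4*y*(-3) = 32 - (-12)*y = 32 + 12*y)
M(-4) + 98*(-114) = (32 + 12*(-4)) + 98*(-114) = (32 - 48) - 11172 = -16 - 11172 = -11188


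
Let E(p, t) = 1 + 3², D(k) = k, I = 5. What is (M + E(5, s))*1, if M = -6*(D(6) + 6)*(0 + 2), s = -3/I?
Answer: -134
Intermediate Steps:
s = -⅗ (s = -3/5 = -3*⅕ = -⅗ ≈ -0.60000)
E(p, t) = 10 (E(p, t) = 1 + 9 = 10)
M = -144 (M = -6*(6 + 6)*(0 + 2) = -72*2 = -6*24 = -144)
(M + E(5, s))*1 = (-144 + 10)*1 = -134*1 = -134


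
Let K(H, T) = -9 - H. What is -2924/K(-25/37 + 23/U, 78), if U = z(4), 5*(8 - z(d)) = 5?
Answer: 757316/3007 ≈ 251.85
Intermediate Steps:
z(d) = 7 (z(d) = 8 - ⅕*5 = 8 - 1 = 7)
U = 7
-2924/K(-25/37 + 23/U, 78) = -2924/(-9 - (-25/37 + 23/7)) = -2924/(-9 - 1*676/259) = -2924/(-9 - 676/259) = -2924/(-3007/259) = -2924*(-259/3007) = 757316/3007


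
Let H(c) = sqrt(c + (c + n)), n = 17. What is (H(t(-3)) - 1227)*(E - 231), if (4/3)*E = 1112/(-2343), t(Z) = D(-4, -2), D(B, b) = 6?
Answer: 221705403/781 - 180689*sqrt(29)/781 ≈ 2.8263e+5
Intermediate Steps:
t(Z) = 6
E = -278/781 (E = 3*(1112/(-2343))/4 = 3*(1112*(-1/2343))/4 = (3/4)*(-1112/2343) = -278/781 ≈ -0.35595)
H(c) = sqrt(17 + 2*c) (H(c) = sqrt(c + (c + 17)) = sqrt(c + (17 + c)) = sqrt(17 + 2*c))
(H(t(-3)) - 1227)*(E - 231) = (sqrt(17 + 2*6) - 1227)*(-278/781 - 231) = (sqrt(17 + 12) - 1227)*(-180689/781) = (sqrt(29) - 1227)*(-180689/781) = (-1227 + sqrt(29))*(-180689/781) = 221705403/781 - 180689*sqrt(29)/781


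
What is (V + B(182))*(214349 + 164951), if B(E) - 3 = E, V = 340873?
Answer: 129363299400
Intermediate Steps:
B(E) = 3 + E
(V + B(182))*(214349 + 164951) = (340873 + (3 + 182))*(214349 + 164951) = (340873 + 185)*379300 = 341058*379300 = 129363299400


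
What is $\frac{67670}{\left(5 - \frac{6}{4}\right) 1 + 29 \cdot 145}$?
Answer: $\frac{135340}{8417} \approx 16.079$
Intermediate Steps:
$\frac{67670}{\left(5 - \frac{6}{4}\right) 1 + 29 \cdot 145} = \frac{67670}{\left(5 - \frac{3}{2}\right) 1 + 4205} = \frac{67670}{\frac{7}{2} \cdot 1 + 4205} = \frac{67670}{\frac{7}{2} + 4205} = \frac{67670}{\frac{8417}{2}} = 67670 \cdot \frac{2}{8417} = \frac{135340}{8417}$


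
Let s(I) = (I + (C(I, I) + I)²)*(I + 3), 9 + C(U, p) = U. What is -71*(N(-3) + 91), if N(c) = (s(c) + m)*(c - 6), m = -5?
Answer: -9656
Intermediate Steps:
C(U, p) = -9 + U
s(I) = (3 + I)*(I + (-9 + 2*I)²) (s(I) = (I + ((-9 + I) + I)²)*(I + 3) = (I + (-9 + 2*I)²)*(3 + I) = (3 + I)*(I + (-9 + 2*I)²))
N(c) = (-6 + c)*(238 - 24*c - 23*c² + 4*c³) (N(c) = ((243 - 24*c - 23*c² + 4*c³) - 5)*(c - 6) = (238 - 24*c - 23*c² + 4*c³)*(-6 + c) = (-6 + c)*(238 - 24*c - 23*c² + 4*c³))
-71*(N(-3) + 91) = -71*((-1428 - 47*(-3)³ + 4*(-3)⁴ + 114*(-3)² + 382*(-3)) + 91) = -71*((-1428 - 47*(-27) + 4*81 + 114*9 - 1146) + 91) = -71*((-1428 + 1269 + 324 + 1026 - 1146) + 91) = -71*(45 + 91) = -71*136 = -9656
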